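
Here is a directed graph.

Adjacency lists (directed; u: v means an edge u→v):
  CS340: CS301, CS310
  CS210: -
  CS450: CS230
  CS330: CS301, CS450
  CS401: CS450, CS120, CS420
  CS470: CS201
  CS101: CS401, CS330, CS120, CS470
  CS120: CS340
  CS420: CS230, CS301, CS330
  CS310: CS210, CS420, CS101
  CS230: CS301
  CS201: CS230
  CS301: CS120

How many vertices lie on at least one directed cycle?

12

A vertex is on a directed cycle iff it belongs to a strongly connected component of size ≥ 2 (or has a self-loop).
The vertices on cycles are {CS101, CS120, CS201, CS230, CS301, CS310, CS330, CS340, CS401, CS420, CS450, CS470} — 12 in total.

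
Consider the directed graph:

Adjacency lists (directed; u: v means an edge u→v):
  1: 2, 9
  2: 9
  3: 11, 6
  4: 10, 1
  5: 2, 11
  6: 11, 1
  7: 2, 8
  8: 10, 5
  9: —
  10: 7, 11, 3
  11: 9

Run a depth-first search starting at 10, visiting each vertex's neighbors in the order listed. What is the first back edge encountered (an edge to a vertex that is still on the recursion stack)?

DFS from 10 (visiting each vertex's neighbors in the order listed); mark gray on enter, black on exit:
10 gray
  7 gray
    2 gray
      9 gray
      9 black
    2 black
    8 gray
      8→10: 10 is gray → back edge
First back edge: 8 → 10.

8→10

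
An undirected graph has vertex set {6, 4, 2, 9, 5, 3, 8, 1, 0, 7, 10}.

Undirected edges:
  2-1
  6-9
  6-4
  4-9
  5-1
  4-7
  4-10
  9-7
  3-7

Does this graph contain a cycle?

Yes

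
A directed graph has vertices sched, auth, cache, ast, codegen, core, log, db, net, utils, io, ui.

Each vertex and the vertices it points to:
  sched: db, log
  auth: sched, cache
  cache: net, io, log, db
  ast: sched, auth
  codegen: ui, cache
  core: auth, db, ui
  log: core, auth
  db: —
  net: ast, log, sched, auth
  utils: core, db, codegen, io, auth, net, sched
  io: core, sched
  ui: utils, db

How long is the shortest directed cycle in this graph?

3

For each vertex v, BFS finds the shortest path from v back to v.
The shortest such closed walk is utils → codegen → ui → utils, length 3.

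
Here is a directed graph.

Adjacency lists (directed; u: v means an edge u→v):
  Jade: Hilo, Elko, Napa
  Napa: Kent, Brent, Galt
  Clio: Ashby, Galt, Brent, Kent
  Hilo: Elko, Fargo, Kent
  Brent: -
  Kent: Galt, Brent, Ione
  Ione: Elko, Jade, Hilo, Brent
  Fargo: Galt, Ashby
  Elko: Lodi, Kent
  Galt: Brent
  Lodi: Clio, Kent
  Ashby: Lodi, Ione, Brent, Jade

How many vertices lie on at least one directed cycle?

10

A vertex is on a directed cycle iff it belongs to a strongly connected component of size ≥ 2 (or has a self-loop).
The vertices on cycles are {Clio, Elko, Hilo, Ione, Jade, Kent, Lodi, Napa, Ashby, Fargo} — 10 in total.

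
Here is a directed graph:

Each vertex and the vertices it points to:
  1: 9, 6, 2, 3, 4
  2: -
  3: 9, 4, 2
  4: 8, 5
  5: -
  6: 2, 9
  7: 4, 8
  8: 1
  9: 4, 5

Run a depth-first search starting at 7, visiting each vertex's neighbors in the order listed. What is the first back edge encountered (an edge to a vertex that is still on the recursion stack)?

DFS from 7 (visiting each vertex's neighbors in the order listed); mark gray on enter, black on exit:
7 gray
  4 gray
    8 gray
      1 gray
        9 gray
          9→4: 4 is gray → back edge
First back edge: 9 → 4.

9→4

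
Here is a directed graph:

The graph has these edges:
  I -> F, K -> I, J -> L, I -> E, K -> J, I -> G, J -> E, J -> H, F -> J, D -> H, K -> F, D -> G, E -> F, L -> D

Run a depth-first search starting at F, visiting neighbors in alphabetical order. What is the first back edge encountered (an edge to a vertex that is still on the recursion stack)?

E→F

DFS from F (visiting neighbors in alphabetical order); mark gray on enter, black on exit:
F gray
  J gray
    E gray
      E→F: F is gray → back edge
First back edge: E → F.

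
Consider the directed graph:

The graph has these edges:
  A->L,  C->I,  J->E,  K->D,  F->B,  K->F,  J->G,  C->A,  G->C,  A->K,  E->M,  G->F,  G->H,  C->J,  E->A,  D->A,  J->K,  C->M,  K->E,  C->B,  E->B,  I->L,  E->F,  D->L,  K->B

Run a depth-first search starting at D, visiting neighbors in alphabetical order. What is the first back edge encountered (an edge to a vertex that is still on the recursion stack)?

K→D

DFS from D (visiting neighbors in alphabetical order); mark gray on enter, black on exit:
D gray
  A gray
    K gray
      B gray
      B black
      K→D: D is gray → back edge
First back edge: K → D.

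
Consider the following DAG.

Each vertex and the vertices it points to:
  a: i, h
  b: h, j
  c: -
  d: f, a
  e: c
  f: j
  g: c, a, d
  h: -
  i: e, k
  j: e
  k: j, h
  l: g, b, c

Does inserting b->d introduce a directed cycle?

No

Adding b→d creates a cycle iff d can already reach b.
Explore from d: no path reaches b. The graph stays acyclic.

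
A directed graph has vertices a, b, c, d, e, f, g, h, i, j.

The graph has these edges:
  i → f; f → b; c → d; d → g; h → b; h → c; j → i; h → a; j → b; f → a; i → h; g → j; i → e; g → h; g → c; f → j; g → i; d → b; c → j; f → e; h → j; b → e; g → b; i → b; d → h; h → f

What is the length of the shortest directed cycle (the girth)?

For each vertex v, BFS finds the shortest path from v back to v.
The shortest such closed walk is g → c → d → g, length 3.

3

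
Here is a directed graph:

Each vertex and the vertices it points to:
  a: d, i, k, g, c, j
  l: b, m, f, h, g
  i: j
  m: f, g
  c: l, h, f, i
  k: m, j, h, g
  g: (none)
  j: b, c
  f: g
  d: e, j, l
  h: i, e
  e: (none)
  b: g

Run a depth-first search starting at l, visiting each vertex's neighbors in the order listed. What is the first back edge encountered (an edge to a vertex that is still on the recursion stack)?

c→l

DFS from l (visiting each vertex's neighbors in the order listed); mark gray on enter, black on exit:
l gray
  b gray
    g gray
    g black
  b black
  m gray
    f gray
      f→g: g black — skip
    f black
    m→g: g black — skip
  m black
  l→f: f black — skip
  h gray
    i gray
      j gray
        j→b: b black — skip
        c gray
          c→l: l is gray → back edge
First back edge: c → l.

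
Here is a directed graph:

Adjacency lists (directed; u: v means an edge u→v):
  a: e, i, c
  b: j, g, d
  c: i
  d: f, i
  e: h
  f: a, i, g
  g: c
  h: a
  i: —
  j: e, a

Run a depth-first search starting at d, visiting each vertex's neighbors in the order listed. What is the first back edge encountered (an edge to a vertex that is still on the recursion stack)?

h→a

DFS from d (visiting each vertex's neighbors in the order listed); mark gray on enter, black on exit:
d gray
  f gray
    a gray
      e gray
        h gray
          h→a: a is gray → back edge
First back edge: h → a.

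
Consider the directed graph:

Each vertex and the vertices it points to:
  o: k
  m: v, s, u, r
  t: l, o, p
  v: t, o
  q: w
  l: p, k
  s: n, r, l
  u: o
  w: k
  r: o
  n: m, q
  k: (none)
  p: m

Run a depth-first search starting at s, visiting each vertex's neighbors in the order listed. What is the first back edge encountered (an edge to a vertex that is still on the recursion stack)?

p→m

DFS from s (visiting each vertex's neighbors in the order listed); mark gray on enter, black on exit:
s gray
  n gray
    m gray
      v gray
        t gray
          l gray
            p gray
              p→m: m is gray → back edge
First back edge: p → m.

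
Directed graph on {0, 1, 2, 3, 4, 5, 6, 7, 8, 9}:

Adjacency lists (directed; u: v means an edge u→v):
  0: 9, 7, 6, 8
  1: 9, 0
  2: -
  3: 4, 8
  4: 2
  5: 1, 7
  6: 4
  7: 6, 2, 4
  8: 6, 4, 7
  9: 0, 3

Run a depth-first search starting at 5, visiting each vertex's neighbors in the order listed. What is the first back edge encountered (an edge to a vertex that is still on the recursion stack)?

DFS from 5 (visiting each vertex's neighbors in the order listed); mark gray on enter, black on exit:
5 gray
  1 gray
    9 gray
      0 gray
        0→9: 9 is gray → back edge
First back edge: 0 → 9.

0->9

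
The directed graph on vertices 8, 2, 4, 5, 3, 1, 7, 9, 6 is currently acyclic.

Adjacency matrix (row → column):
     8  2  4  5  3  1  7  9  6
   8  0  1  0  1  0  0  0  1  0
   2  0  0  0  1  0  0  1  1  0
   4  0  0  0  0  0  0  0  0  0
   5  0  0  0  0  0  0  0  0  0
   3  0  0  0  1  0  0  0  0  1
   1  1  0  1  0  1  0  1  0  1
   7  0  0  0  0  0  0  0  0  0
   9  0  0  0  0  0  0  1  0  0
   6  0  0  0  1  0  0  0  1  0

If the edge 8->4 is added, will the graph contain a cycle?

Adding 8→4 creates a cycle iff 4 can already reach 8.
Explore from 4: no path reaches 8. The graph stays acyclic.

No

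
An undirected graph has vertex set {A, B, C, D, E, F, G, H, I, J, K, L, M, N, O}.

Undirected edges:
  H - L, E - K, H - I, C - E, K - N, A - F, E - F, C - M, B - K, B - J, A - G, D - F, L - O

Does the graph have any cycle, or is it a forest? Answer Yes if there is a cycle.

No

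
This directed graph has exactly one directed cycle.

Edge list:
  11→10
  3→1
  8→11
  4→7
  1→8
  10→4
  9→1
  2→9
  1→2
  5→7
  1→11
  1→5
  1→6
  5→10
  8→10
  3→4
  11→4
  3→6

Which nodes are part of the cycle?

1, 2, 9

DFS with gray/black marking from 1:
1 gray
  8 gray
    11 gray
      10 gray
        4 gray
          7 gray
          7 black
        4 black
      10 black
      11→4: 4 black — skip
    11 black
    8→10: 10 black — skip
  8 black
  2 gray
    9 gray
      9→1: 1 is gray → back edge
Back edge closes the cycle 1 → 2 → 9 → 1; its vertices are {1, 2, 9}.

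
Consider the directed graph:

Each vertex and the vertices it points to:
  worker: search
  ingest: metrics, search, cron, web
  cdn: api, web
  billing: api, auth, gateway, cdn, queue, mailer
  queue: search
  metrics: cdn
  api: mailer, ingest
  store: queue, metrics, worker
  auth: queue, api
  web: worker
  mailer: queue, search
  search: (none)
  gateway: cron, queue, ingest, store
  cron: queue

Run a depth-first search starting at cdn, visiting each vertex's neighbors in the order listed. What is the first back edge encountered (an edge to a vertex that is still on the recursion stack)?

DFS from cdn (visiting each vertex's neighbors in the order listed); mark gray on enter, black on exit:
cdn gray
  api gray
    mailer gray
      queue gray
        search gray
        search black
      queue black
      mailer→search: search black — skip
    mailer black
    ingest gray
      metrics gray
        metrics→cdn: cdn is gray → back edge
First back edge: metrics → cdn.

metrics→cdn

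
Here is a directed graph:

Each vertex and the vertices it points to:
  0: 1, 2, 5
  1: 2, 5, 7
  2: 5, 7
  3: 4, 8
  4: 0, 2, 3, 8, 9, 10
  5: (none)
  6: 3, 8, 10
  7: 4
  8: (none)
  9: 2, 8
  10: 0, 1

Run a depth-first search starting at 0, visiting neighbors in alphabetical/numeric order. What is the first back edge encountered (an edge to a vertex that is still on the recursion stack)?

DFS from 0 (visiting neighbors in alphabetical/numeric order); mark gray on enter, black on exit:
0 gray
  1 gray
    2 gray
      5 gray
      5 black
      7 gray
        4 gray
          4→0: 0 is gray → back edge
First back edge: 4 → 0.

4→0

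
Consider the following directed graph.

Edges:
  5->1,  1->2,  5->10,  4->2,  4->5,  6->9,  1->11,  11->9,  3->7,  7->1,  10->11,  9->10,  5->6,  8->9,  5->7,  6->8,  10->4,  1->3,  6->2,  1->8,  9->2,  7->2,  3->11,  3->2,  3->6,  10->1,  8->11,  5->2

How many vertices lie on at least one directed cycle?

A vertex is on a directed cycle iff it belongs to a strongly connected component of size ≥ 2 (or has a self-loop).
The vertices on cycles are {1, 3, 4, 5, 6, 7, 8, 9, 10, 11} — 10 in total.

10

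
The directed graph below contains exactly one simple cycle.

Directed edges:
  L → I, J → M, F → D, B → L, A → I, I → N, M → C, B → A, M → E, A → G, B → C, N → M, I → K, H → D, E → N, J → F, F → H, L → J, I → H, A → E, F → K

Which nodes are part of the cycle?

E, M, N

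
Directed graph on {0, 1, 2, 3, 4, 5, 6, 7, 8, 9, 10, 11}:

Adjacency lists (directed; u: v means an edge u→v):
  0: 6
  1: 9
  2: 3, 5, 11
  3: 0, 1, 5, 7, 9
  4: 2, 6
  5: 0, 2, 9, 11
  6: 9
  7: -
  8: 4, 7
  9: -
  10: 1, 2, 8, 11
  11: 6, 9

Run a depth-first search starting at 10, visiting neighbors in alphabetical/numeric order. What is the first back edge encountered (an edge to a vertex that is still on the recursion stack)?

DFS from 10 (visiting neighbors in alphabetical/numeric order); mark gray on enter, black on exit:
10 gray
  1 gray
    9 gray
    9 black
  1 black
  2 gray
    3 gray
      0 gray
        6 gray
          6→9: 9 black — skip
        6 black
      0 black
      3→1: 1 black — skip
      5 gray
        5→0: 0 black — skip
        5→2: 2 is gray → back edge
First back edge: 5 → 2.

5→2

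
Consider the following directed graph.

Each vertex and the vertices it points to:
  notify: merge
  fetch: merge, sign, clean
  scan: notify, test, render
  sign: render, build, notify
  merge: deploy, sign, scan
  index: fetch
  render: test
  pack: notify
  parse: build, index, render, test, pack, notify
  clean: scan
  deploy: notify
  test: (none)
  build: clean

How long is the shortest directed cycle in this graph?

For each vertex v, BFS finds the shortest path from v back to v.
The shortest such closed walk is merge → sign → notify → merge, length 3.

3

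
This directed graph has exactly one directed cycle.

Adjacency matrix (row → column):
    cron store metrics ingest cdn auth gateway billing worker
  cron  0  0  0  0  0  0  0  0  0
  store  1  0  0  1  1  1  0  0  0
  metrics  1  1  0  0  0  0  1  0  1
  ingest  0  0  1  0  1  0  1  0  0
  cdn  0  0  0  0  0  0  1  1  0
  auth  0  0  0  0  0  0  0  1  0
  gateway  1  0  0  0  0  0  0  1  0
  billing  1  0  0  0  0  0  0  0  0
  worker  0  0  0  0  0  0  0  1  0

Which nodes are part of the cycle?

store, ingest, metrics

DFS with gray/black marking from ingest:
ingest gray
  cdn gray
    gateway gray
      cron gray
      cron black
      billing gray
        billing→cron: cron black — skip
      billing black
    gateway black
    cdn→billing: billing black — skip
  cdn black
  ingest→gateway: gateway black — skip
  metrics gray
    metrics→gateway: gateway black — skip
    metrics→cron: cron black — skip
    store gray
      auth gray
        auth→billing: billing black — skip
      auth black
      store→cdn: cdn black — skip
      store→ingest: ingest is gray → back edge
Back edge closes the cycle ingest → metrics → store → ingest; its vertices are {store, ingest, metrics}.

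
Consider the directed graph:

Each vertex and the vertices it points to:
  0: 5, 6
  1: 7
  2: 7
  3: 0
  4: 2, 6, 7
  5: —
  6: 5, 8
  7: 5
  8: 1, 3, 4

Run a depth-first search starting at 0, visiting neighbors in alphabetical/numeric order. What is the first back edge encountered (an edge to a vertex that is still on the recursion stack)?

3->0

DFS from 0 (visiting neighbors in alphabetical/numeric order); mark gray on enter, black on exit:
0 gray
  5 gray
  5 black
  6 gray
    6→5: 5 black — skip
    8 gray
      1 gray
        7 gray
          7→5: 5 black — skip
        7 black
      1 black
      3 gray
        3→0: 0 is gray → back edge
First back edge: 3 → 0.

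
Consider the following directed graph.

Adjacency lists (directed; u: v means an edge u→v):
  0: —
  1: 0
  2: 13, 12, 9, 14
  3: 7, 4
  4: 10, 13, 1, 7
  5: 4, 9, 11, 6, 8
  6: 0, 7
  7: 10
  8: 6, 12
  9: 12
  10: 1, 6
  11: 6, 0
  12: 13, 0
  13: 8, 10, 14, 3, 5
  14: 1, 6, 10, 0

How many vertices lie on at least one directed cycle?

A vertex is on a directed cycle iff it belongs to a strongly connected component of size ≥ 2 (or has a self-loop).
The vertices on cycles are {3, 4, 5, 6, 7, 8, 9, 10, 12, 13} — 10 in total.

10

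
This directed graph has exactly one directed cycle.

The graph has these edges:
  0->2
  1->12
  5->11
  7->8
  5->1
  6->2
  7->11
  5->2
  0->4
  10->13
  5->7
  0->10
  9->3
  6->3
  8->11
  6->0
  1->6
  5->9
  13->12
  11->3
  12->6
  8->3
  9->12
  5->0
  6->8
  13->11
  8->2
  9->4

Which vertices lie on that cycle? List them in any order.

0, 6, 10, 12, 13

DFS with gray/black marking from 0:
0 gray
  2 gray
  2 black
  4 gray
  4 black
  10 gray
    13 gray
      12 gray
        6 gray
          3 gray
          3 black
          6→0: 0 is gray → back edge
Back edge closes the cycle 0 → 10 → 13 → 12 → 6 → 0; its vertices are {0, 6, 10, 12, 13}.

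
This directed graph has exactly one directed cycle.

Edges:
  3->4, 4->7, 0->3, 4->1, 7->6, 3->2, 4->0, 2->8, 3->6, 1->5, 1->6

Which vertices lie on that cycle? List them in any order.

0, 3, 4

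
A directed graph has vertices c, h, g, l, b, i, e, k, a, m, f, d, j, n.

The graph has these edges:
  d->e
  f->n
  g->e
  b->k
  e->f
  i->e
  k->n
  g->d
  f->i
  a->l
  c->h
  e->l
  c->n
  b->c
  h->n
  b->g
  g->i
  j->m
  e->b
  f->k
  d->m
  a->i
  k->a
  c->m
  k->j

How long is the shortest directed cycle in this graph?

For each vertex v, BFS finds the shortest path from v back to v.
The shortest such closed walk is e → f → i → e, length 3.

3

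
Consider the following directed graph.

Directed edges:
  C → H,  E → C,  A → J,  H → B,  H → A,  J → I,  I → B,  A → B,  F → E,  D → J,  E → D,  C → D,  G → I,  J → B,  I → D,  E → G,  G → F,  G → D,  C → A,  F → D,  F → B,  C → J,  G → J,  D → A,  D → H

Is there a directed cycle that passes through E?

E is on a cycle iff E can reach itself via ≥1 edge.
E → G → F → E — yes.

Yes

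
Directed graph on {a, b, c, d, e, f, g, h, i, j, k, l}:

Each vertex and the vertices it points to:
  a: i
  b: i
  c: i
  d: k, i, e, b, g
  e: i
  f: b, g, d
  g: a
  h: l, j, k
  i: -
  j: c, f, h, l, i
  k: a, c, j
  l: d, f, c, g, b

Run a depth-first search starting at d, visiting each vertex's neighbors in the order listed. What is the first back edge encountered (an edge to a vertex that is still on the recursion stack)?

f->d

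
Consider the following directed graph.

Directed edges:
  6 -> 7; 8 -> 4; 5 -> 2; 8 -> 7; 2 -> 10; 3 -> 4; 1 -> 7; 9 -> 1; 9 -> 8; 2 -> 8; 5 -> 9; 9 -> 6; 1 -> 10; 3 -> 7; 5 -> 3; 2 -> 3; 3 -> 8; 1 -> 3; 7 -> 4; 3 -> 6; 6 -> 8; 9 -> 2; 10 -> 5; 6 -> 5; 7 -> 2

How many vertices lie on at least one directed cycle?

A vertex is on a directed cycle iff it belongs to a strongly connected component of size ≥ 2 (or has a self-loop).
The vertices on cycles are {1, 2, 3, 5, 6, 7, 8, 9, 10} — 9 in total.

9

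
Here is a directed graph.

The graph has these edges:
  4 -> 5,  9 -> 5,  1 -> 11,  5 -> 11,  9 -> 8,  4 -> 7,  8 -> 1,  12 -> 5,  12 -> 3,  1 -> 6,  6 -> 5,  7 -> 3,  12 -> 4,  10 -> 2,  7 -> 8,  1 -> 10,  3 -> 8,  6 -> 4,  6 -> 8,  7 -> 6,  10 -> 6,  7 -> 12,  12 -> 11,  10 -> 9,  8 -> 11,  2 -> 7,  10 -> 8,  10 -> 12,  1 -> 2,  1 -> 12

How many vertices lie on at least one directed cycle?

10

A vertex is on a directed cycle iff it belongs to a strongly connected component of size ≥ 2 (or has a self-loop).
The vertices on cycles are {1, 2, 3, 4, 6, 7, 8, 9, 10, 12} — 10 in total.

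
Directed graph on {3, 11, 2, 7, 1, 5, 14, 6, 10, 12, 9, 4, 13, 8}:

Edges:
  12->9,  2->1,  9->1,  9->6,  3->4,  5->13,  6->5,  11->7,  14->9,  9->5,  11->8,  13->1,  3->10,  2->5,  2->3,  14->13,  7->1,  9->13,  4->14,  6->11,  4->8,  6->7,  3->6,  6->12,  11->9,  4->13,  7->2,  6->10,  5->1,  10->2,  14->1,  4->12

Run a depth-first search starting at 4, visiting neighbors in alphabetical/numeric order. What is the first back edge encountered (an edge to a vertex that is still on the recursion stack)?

3->4

DFS from 4 (visiting neighbors in alphabetical/numeric order); mark gray on enter, black on exit:
4 gray
  8 gray
  8 black
  12 gray
    9 gray
      1 gray
      1 black
      5 gray
        5→1: 1 black — skip
        13 gray
          13→1: 1 black — skip
        13 black
      5 black
      6 gray
        6→5: 5 black — skip
        7 gray
          7→1: 1 black — skip
          2 gray
            2→1: 1 black — skip
            3 gray
              3→4: 4 is gray → back edge
First back edge: 3 → 4.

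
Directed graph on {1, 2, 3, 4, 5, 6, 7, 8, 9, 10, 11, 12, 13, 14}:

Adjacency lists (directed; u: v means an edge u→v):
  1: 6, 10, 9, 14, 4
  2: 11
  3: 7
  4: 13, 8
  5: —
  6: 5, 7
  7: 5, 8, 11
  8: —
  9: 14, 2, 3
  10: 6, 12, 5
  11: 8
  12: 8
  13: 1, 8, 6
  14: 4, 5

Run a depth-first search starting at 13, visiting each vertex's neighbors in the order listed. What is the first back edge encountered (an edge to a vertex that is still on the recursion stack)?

4→13

DFS from 13 (visiting each vertex's neighbors in the order listed); mark gray on enter, black on exit:
13 gray
  1 gray
    6 gray
      5 gray
      5 black
      7 gray
        7→5: 5 black — skip
        8 gray
        8 black
        11 gray
          11→8: 8 black — skip
        11 black
      7 black
    6 black
    10 gray
      10→6: 6 black — skip
      12 gray
        12→8: 8 black — skip
      12 black
      10→5: 5 black — skip
    10 black
    9 gray
      14 gray
        4 gray
          4→13: 13 is gray → back edge
First back edge: 4 → 13.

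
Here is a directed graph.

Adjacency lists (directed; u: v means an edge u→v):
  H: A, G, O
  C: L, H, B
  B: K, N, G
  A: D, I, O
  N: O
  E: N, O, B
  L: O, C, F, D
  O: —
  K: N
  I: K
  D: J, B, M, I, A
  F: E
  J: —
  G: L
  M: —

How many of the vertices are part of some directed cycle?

9

A vertex is on a directed cycle iff it belongs to a strongly connected component of size ≥ 2 (or has a self-loop).
The vertices on cycles are {A, B, C, D, E, F, G, H, L} — 9 in total.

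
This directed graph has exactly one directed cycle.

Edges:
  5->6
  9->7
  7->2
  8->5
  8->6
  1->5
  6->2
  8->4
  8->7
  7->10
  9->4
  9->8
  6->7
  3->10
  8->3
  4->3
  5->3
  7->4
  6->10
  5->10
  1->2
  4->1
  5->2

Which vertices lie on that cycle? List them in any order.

DFS with gray/black marking from 5:
5 gray
  10 gray
  10 black
  6 gray
    2 gray
    2 black
    7 gray
      4 gray
        3 gray
          3→10: 10 black — skip
        3 black
        1 gray
          1→5: 5 is gray → back edge
Back edge closes the cycle 5 → 6 → 7 → 4 → 1 → 5; its vertices are {1, 4, 5, 6, 7}.

1, 4, 5, 6, 7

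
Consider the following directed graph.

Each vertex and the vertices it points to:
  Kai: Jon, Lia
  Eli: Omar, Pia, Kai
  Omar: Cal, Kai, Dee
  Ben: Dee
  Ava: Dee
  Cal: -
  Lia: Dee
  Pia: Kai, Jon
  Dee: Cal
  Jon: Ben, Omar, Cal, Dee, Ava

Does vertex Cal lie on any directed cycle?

Cal lies on a cycle iff there is a path from Cal back to itself.
Exploring from Cal, it never reaches itself; equivalently, its strongly connected component is a singleton.

No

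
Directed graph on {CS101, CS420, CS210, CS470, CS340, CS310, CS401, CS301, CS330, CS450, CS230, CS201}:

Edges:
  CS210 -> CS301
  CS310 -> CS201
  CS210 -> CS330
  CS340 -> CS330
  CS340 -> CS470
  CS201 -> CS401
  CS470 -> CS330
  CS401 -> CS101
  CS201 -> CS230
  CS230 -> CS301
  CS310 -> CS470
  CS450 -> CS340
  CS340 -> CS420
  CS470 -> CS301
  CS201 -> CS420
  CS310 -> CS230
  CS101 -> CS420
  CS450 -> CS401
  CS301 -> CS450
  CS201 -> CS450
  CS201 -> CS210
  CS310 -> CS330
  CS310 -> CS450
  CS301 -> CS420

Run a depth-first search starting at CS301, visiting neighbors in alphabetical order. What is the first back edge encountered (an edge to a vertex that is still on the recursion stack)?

DFS from CS301 (visiting neighbors in alphabetical order); mark gray on enter, black on exit:
CS301 gray
  CS420 gray
  CS420 black
  CS450 gray
    CS340 gray
      CS330 gray
      CS330 black
      CS340→CS420: CS420 black — skip
      CS470 gray
        CS470→CS301: CS301 is gray → back edge
First back edge: CS470 → CS301.

CS470→CS301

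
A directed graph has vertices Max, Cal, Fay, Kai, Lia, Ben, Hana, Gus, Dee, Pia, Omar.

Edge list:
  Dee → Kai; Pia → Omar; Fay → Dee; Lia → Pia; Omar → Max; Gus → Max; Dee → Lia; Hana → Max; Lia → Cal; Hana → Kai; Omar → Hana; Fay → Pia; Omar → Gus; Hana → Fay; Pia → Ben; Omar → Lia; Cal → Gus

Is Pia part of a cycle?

Pia is on a cycle iff Pia can reach itself via ≥1 edge.
Pia → Omar → Lia → Pia — yes.

Yes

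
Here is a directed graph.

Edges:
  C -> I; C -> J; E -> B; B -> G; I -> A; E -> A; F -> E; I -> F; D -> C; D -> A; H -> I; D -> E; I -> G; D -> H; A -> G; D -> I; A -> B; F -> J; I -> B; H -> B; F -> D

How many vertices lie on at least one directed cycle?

5

A vertex is on a directed cycle iff it belongs to a strongly connected component of size ≥ 2 (or has a self-loop).
The vertices on cycles are {C, D, F, H, I} — 5 in total.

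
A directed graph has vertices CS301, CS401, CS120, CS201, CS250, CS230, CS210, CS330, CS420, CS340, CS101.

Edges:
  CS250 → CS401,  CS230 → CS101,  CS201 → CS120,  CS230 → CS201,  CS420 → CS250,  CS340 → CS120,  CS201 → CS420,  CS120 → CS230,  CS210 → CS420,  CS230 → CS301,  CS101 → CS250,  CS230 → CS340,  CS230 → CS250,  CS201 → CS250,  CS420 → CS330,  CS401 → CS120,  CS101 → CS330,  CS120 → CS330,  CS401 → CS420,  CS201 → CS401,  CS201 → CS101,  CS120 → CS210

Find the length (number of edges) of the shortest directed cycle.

For each vertex v, BFS finds the shortest path from v back to v.
The shortest such closed walk is CS340 → CS120 → CS230 → CS340, length 3.

3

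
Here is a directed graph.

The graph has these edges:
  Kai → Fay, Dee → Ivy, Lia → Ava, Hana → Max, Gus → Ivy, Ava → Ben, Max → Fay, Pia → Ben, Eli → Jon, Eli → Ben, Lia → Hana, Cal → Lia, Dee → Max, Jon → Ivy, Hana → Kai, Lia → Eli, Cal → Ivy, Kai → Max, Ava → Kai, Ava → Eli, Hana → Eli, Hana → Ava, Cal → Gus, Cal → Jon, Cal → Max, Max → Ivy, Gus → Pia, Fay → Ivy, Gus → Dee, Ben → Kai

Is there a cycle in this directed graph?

DFS with white/gray/black marking, starting from Jon:
Jon gray
  Ivy gray
  Ivy black
Jon black
Dee gray
  Max gray
    Fay gray
      Fay→Ivy: Ivy black — skip
    Fay black
    Max→Ivy: Ivy black — skip
  Max black
  Dee→Ivy: Ivy black — skip
Dee black
Ava gray
  Kai gray
    Kai→Max: Max black — skip
    Kai→Fay: Fay black — skip
  Kai black
  Ben gray
    Ben→Kai: Kai black — skip
  Ben black
  Eli gray
    Eli→Ben: Ben black — skip
    Eli→Jon: Jon black — skip
  Eli black
Ava black
Lia gray
  Hana gray
    Hana→Ava: Ava black — skip
    Hana→Max: Max black — skip
    Hana→Kai: Kai black — skip
    Hana→Eli: Eli black — skip
  Hana black
  Lia→Ava: Ava black — skip
  Lia→Eli: Eli black — skip
Lia black
Cal gray
  Cal→Lia: Lia black — skip
  Cal→Ivy: Ivy black — skip
  Gus gray
    Pia gray
      Pia→Ben: Ben black — skip
    Pia black
    Gus→Dee: Dee black — skip
    Gus→Ivy: Ivy black — skip
  Gus black
  Cal→Max: Max black — skip
  Cal→Jon: Jon black — skip
Cal black
Every edge goes to a white or black vertex — no back edge, so the graph is acyclic.

No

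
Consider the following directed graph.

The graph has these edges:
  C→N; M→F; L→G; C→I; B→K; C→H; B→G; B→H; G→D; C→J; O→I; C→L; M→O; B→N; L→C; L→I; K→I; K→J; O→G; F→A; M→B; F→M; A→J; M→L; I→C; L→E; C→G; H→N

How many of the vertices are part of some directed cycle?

A vertex is on a directed cycle iff it belongs to a strongly connected component of size ≥ 2 (or has a self-loop).
The vertices on cycles are {C, F, I, L, M} — 5 in total.

5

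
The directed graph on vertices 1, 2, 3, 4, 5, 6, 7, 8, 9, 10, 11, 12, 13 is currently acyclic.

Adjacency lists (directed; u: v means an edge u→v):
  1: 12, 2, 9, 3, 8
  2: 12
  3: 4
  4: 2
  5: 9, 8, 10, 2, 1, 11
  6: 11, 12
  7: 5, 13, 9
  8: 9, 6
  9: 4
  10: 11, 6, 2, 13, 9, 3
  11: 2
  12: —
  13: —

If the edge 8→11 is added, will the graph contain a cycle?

Adding 8→11 creates a cycle iff 11 can already reach 8.
Explore from 11: no path reaches 8. The graph stays acyclic.

No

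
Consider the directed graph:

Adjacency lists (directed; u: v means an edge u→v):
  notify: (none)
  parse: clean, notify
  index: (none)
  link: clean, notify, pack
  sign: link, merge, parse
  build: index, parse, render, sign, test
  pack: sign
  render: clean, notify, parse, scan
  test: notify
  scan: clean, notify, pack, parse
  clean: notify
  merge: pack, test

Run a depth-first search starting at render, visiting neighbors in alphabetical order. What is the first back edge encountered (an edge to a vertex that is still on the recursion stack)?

link->pack

DFS from render (visiting neighbors in alphabetical order); mark gray on enter, black on exit:
render gray
  clean gray
    notify gray
    notify black
  clean black
  render→notify: notify black — skip
  parse gray
    parse→clean: clean black — skip
    parse→notify: notify black — skip
  parse black
  scan gray
    scan→clean: clean black — skip
    scan→notify: notify black — skip
    pack gray
      sign gray
        link gray
          link→clean: clean black — skip
          link→notify: notify black — skip
          link→pack: pack is gray → back edge
First back edge: link → pack.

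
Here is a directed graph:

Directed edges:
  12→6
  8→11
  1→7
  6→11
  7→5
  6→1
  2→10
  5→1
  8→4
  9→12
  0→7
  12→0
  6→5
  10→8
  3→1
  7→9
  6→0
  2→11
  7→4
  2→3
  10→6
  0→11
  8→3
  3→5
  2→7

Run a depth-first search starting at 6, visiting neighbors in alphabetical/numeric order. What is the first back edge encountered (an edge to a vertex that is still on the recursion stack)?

DFS from 6 (visiting neighbors in alphabetical/numeric order); mark gray on enter, black on exit:
6 gray
  0 gray
    7 gray
      4 gray
      4 black
      5 gray
        1 gray
          1→7: 7 is gray → back edge
First back edge: 1 → 7.

1->7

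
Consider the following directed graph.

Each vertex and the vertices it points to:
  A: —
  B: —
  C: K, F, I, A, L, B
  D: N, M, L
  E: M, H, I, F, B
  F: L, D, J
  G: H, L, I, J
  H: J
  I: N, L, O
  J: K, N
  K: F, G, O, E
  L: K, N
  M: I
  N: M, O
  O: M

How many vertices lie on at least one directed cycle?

12

A vertex is on a directed cycle iff it belongs to a strongly connected component of size ≥ 2 (or has a self-loop).
The vertices on cycles are {D, E, F, G, H, I, J, K, L, M, N, O} — 12 in total.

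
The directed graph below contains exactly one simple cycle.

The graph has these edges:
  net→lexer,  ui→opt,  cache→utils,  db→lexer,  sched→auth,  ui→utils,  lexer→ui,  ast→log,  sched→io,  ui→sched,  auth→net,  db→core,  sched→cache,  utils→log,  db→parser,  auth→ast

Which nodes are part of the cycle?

DFS with gray/black marking from lexer:
lexer gray
  ui gray
    sched gray
      io gray
      io black
      cache gray
        utils gray
          log gray
          log black
        utils black
      cache black
      auth gray
        net gray
          net→lexer: lexer is gray → back edge
Back edge closes the cycle lexer → ui → sched → auth → net → lexer; its vertices are {ui, net, auth, lexer, sched}.

ui, net, auth, lexer, sched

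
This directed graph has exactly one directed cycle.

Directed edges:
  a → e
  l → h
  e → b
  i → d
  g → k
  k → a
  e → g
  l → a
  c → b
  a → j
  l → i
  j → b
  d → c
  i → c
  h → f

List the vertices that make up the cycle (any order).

a, e, g, k

DFS with gray/black marking from a:
a gray
  e gray
    g gray
      k gray
        k→a: a is gray → back edge
Back edge closes the cycle a → e → g → k → a; its vertices are {a, e, g, k}.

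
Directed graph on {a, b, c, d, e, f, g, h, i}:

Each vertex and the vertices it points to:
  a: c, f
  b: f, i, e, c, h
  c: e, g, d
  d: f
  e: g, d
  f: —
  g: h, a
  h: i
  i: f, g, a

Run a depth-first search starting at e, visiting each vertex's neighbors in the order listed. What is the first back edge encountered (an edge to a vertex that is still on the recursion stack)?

i->g

DFS from e (visiting each vertex's neighbors in the order listed); mark gray on enter, black on exit:
e gray
  g gray
    h gray
      i gray
        f gray
        f black
        i→g: g is gray → back edge
First back edge: i → g.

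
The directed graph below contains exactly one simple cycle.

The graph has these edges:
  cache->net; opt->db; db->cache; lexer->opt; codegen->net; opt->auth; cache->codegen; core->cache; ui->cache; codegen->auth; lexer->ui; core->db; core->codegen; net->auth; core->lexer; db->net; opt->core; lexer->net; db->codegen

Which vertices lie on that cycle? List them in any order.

opt, core, lexer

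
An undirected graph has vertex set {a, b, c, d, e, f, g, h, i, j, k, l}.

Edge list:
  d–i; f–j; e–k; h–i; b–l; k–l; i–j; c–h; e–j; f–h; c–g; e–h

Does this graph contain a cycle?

Yes

DFS, tracking each vertex's parent; an edge to a visited non-parent vertex closes a cycle.
Start from a:
visit a (parent –)
visit b (parent –)
  visit l (parent b)
    visit k (parent l)
      visit e (parent k)
        e–k: parent, skip
        visit h (parent e)
          visit f (parent h)
            f–h: parent, skip
            visit j (parent f)
              visit i (parent j)
                i–j: parent, skip
                i–h: h visited and ≠ parent → cycle
Cycle: h – f – j – i – h.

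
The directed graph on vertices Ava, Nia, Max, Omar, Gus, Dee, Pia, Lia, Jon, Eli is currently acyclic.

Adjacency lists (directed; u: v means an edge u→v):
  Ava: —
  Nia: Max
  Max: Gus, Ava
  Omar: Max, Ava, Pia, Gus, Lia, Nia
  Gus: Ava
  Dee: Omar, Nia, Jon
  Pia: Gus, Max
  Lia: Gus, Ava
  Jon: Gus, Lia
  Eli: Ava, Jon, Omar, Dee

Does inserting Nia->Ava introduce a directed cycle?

No

Adding Nia→Ava creates a cycle iff Ava can already reach Nia.
Explore from Ava: no path reaches Nia. The graph stays acyclic.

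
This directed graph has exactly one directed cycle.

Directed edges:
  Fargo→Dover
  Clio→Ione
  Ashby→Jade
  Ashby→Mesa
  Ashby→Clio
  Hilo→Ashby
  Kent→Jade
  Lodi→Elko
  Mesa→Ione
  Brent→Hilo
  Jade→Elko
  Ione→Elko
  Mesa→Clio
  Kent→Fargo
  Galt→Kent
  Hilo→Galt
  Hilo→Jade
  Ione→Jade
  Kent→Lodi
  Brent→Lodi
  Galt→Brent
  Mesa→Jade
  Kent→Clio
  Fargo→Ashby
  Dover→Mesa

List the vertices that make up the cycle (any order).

DFS with gray/black marking from Galt:
Galt gray
  Brent gray
    Hilo gray
      Jade gray
        Elko gray
        Elko black
      Jade black
      Hilo→Galt: Galt is gray → back edge
Back edge closes the cycle Galt → Brent → Hilo → Galt; its vertices are {Galt, Hilo, Brent}.

Galt, Hilo, Brent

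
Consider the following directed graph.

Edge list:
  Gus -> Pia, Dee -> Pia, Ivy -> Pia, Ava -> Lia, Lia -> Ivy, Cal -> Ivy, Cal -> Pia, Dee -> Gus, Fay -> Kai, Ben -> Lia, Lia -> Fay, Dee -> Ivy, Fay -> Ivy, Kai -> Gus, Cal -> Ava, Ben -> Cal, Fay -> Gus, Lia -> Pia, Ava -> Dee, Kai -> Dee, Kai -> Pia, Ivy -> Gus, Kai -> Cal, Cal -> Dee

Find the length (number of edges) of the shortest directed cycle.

For each vertex v, BFS finds the shortest path from v back to v.
The shortest such closed walk is Cal → Ava → Lia → Fay → Kai → Cal, length 5.

5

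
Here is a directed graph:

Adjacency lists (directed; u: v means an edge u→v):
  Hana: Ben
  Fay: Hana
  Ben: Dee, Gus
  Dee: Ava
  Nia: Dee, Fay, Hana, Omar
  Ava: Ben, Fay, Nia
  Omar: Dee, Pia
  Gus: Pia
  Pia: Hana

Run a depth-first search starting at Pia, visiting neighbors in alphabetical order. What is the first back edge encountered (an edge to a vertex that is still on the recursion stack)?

Ava->Ben

DFS from Pia (visiting neighbors in alphabetical order); mark gray on enter, black on exit:
Pia gray
  Hana gray
    Ben gray
      Dee gray
        Ava gray
          Ava→Ben: Ben is gray → back edge
First back edge: Ava → Ben.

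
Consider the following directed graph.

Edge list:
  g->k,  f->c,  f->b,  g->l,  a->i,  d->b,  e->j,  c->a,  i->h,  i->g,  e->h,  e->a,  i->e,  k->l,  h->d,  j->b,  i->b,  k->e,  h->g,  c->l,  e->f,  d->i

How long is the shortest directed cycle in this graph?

For each vertex v, BFS finds the shortest path from v back to v.
The shortest such closed walk is i → e → a → i, length 3.

3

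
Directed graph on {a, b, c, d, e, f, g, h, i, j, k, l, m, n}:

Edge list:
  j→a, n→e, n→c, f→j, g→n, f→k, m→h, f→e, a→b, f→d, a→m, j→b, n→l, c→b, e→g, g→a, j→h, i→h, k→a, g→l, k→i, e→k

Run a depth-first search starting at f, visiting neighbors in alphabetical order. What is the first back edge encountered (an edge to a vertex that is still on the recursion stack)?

n->e

DFS from f (visiting neighbors in alphabetical order); mark gray on enter, black on exit:
f gray
  d gray
  d black
  e gray
    g gray
      a gray
        b gray
        b black
        m gray
          h gray
          h black
        m black
      a black
      l gray
      l black
      n gray
        c gray
          c→b: b black — skip
        c black
        n→e: e is gray → back edge
First back edge: n → e.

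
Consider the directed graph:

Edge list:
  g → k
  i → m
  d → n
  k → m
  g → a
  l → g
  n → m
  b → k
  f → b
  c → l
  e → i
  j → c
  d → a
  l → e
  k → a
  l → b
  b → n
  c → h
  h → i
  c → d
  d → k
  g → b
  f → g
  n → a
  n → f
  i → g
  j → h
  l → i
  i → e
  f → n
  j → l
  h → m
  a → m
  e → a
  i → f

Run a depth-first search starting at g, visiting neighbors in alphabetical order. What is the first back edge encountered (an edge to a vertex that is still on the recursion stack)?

DFS from g (visiting neighbors in alphabetical order); mark gray on enter, black on exit:
g gray
  a gray
    m gray
    m black
  a black
  b gray
    k gray
      k→a: a black — skip
      k→m: m black — skip
    k black
    n gray
      n→a: a black — skip
      f gray
        f→b: b is gray → back edge
First back edge: f → b.

f→b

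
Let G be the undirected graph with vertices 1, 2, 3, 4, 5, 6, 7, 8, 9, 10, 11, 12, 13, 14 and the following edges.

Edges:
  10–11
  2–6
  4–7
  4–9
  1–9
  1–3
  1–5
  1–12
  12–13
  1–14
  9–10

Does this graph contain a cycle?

DFS, tracking each vertex's parent; an edge to a visited non-parent vertex closes a cycle.
Start from 3:
visit 3 (parent –)
  visit 1 (parent 3)
    1–3: parent, skip
    visit 14 (parent 1)
      14–1: parent, skip
    visit 9 (parent 1)
      visit 10 (parent 9)
        10–9: parent, skip
        visit 11 (parent 10)
          11–10: parent, skip
      9–1: parent, skip
      visit 4 (parent 9)
        visit 7 (parent 4)
          7–4: parent, skip
        4–9: parent, skip
    visit 12 (parent 1)
      12–1: parent, skip
      visit 13 (parent 12)
        13–12: parent, skip
    visit 5 (parent 1)
      5–1: parent, skip
visit 2 (parent –)
  visit 6 (parent 2)
    6–2: parent, skip
visit 8 (parent –)
No non-parent visited neighbor found — the graph is a forest.

No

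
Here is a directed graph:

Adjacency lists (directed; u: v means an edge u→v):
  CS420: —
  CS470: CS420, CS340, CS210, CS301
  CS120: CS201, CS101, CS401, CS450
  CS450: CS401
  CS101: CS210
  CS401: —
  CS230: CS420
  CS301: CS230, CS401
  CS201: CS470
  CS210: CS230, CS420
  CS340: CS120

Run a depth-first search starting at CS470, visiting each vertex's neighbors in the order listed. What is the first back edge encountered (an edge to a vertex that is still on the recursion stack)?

CS201→CS470

DFS from CS470 (visiting each vertex's neighbors in the order listed); mark gray on enter, black on exit:
CS470 gray
  CS420 gray
  CS420 black
  CS340 gray
    CS120 gray
      CS201 gray
        CS201→CS470: CS470 is gray → back edge
First back edge: CS201 → CS470.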